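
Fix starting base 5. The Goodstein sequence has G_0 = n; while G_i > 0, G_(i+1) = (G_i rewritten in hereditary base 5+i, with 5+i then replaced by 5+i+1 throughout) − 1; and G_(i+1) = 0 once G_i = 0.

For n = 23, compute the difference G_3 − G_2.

base 5: 23 = 4·5 + 3; at 6: 4·6 + 3 = 27; next = 26
base 6: 26 = 4·6 + 2; at 7: 4·7 + 2 = 30; next = 29
base 7: 29 = 4·7 + 1; at 8: 4·8 + 1 = 33; next = 32

3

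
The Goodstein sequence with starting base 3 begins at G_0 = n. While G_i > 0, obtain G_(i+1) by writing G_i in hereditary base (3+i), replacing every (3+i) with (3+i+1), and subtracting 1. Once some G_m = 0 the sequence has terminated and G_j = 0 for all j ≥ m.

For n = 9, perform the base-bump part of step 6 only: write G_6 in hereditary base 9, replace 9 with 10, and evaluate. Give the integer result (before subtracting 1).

base 3: 9 = 3^2; at 4: 4^2 = 16; next = 15
base 4: 15 = 3·4 + 3; at 5: 3·5 + 3 = 18; next = 17
base 5: 17 = 3·5 + 2; at 6: 3·6 + 2 = 20; next = 19
base 6: 19 = 3·6 + 1; at 7: 3·7 + 1 = 22; next = 21
base 7: 21 = 3·7; at 8: 3·8 = 24; next = 23
base 8: 23 = 2·8 + 7; at 9: 2·9 + 7 = 25; next = 24
base 9: 24 = 2·9 + 6; at 10: 2·10 + 6 = 26; next = 25

26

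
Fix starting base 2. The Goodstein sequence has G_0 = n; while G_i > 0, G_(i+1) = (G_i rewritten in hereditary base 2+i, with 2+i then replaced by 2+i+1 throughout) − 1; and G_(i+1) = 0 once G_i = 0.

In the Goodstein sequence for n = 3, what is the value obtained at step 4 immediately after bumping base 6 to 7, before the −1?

(0) 3|_2 = 2 + 1 ↦ 3 + 1|_3 = 4 ⇒ 3
(1) 3|_3 = 3 ↦ 4|_4 = 4 ⇒ 3
(2) 3|_4 = 3 ↦ 3|_5 = 3 ⇒ 2
(3) 2|_5 = 2 ↦ 2|_6 = 2 ⇒ 1

1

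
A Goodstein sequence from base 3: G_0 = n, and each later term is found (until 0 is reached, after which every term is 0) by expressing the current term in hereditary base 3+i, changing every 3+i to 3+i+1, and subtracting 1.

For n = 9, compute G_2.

step 0: 9 = 3^2; sub 4 for 3: 4^2; = 16; G_1 = 16−1 = 15
step 1: 15 = 3·4 + 3; sub 5 for 4: 3·5 + 3; = 18; G_2 = 18−1 = 17
step 2: 17 = 3·5 + 2; sub 6 for 5: 3·6 + 2; = 20; G_3 = 20−1 = 19

17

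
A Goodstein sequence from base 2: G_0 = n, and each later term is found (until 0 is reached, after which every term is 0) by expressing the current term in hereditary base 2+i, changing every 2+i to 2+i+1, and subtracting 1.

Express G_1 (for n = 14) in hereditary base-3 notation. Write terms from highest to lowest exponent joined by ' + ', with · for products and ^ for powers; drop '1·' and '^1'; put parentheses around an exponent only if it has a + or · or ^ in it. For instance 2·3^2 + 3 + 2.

3^(3 + 1) + 3^3 + 2

[0] 14 ≡ 2^(2 + 1) + 2^2 + 2 (base 2). Lift 3: 111. −1: 110.
[1] 110 ≡ 3^(3 + 1) + 3^3 + 2 (base 3). Lift 4: 1282. −1: 1281.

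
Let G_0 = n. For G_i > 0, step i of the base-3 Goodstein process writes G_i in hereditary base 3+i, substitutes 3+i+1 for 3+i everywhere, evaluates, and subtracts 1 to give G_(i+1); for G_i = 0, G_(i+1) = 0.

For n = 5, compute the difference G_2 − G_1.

G_0 = 5. HB_3(5) = 3 + 2. Bump = 6. G_1 = 5.
G_1 = 5. HB_4(5) = 4 + 1. Bump = 6. G_2 = 5.

0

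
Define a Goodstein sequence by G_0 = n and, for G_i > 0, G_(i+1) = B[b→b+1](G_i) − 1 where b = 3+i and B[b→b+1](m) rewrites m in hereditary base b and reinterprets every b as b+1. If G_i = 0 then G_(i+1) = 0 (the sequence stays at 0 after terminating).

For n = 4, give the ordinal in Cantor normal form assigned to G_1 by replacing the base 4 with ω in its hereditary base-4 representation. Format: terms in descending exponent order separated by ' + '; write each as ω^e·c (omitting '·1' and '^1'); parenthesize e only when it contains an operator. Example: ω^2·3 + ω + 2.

G_0 = 4. HB_3(4) = 3 + 1. Bump = 5. G_1 = 4.
G_1 = 4. HB_4(4) = 4. Bump = 5. G_2 = 4.

ω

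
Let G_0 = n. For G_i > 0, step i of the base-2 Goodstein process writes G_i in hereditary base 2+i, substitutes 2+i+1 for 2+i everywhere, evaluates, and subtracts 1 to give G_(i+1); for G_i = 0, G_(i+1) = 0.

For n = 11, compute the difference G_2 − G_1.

943

(0) 11|_2 = 2^(2 + 1) + 2 + 1 ↦ 3^(3 + 1) + 3 + 1|_3 = 85 ⇒ 84
(1) 84|_3 = 3^(3 + 1) + 3 ↦ 4^(4 + 1) + 4|_4 = 1028 ⇒ 1027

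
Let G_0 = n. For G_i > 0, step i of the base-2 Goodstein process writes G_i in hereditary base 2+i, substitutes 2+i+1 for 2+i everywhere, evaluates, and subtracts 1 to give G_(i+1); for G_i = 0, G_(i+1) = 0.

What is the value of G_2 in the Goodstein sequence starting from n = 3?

(0) 3|_2 = 2 + 1 ↦ 3 + 1|_3 = 4 ⇒ 3
(1) 3|_3 = 3 ↦ 4|_4 = 4 ⇒ 3
(2) 3|_4 = 3 ↦ 3|_5 = 3 ⇒ 2

3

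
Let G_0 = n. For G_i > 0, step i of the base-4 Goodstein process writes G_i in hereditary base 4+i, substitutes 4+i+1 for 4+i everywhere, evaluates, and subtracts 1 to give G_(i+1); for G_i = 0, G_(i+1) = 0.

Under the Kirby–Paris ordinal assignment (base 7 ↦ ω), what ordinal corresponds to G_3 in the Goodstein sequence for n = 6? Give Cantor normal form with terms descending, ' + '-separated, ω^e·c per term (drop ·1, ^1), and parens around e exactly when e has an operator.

6

G_0 = 6. HB_4(6) = 4 + 2. Bump = 7. G_1 = 6.
G_1 = 6. HB_5(6) = 5 + 1. Bump = 7. G_2 = 6.
G_2 = 6. HB_6(6) = 6. Bump = 7. G_3 = 6.
G_3 = 6. HB_7(6) = 6. Bump = 6. G_4 = 5.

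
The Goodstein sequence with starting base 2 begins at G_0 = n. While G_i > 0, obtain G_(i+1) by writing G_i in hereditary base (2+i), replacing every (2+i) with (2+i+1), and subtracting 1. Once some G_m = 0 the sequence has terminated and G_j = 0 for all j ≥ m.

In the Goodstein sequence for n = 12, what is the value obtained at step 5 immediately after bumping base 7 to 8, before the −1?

134217868

G_0=12  [base 2] 2^(2 + 1) + 2^2  →[2↦3]→  3^(3 + 1) + 3^3 = 108  −1 ⇒ G_1=107
G_1=107  [base 3] 3^(3 + 1) + 2·3^2 + 2·3 + 2  →[3↦4]→  4^(4 + 1) + 2·4^2 + 2·4 + 2 = 1066  −1 ⇒ G_2=1065
G_2=1065  [base 4] 4^(4 + 1) + 2·4^2 + 2·4 + 1  →[4↦5]→  5^(5 + 1) + 2·5^2 + 2·5 + 1 = 15686  −1 ⇒ G_3=15685
G_3=15685  [base 5] 5^(5 + 1) + 2·5^2 + 2·5  →[5↦6]→  6^(6 + 1) + 2·6^2 + 2·6 = 280020  −1 ⇒ G_4=280019
G_4=280019  [base 6] 6^(6 + 1) + 2·6^2 + 6 + 5  →[6↦7]→  7^(7 + 1) + 2·7^2 + 7 + 5 = 5764911  −1 ⇒ G_5=5764910
G_5=5764910  [base 7] 7^(7 + 1) + 2·7^2 + 7 + 4  →[7↦8]→  8^(8 + 1) + 2·8^2 + 8 + 4 = 134217868  −1 ⇒ G_6=134217867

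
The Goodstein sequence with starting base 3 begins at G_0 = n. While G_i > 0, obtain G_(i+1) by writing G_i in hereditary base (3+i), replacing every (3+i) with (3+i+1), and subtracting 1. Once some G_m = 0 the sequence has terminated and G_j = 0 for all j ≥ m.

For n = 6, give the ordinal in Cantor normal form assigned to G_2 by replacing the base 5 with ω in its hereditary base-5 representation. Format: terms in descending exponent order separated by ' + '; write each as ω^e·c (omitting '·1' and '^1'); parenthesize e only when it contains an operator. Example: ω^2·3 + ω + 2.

[0] 6 ≡ 2·3 (base 3). Lift 4: 8. −1: 7.
[1] 7 ≡ 4 + 3 (base 4). Lift 5: 8. −1: 7.
[2] 7 ≡ 5 + 2 (base 5). Lift 6: 8. −1: 7.

ω + 2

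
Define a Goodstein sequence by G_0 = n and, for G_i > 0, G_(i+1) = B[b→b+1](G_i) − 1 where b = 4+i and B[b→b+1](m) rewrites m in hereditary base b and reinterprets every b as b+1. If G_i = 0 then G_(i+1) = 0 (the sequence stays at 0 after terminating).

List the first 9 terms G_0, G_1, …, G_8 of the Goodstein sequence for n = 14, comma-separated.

14, 16, 18, 20, 21, 22, 23, 24, 25

i=0: 14 = 3·4 + 2 (b=4); 4→5: 3·5 + 2 = 17; 17−1 = 16
i=1: 16 = 3·5 + 1 (b=5); 5→6: 3·6 + 1 = 19; 19−1 = 18
i=2: 18 = 3·6 (b=6); 6→7: 3·7 = 21; 21−1 = 20
i=3: 20 = 2·7 + 6 (b=7); 7→8: 2·8 + 6 = 22; 22−1 = 21
i=4: 21 = 2·8 + 5 (b=8); 8→9: 2·9 + 5 = 23; 23−1 = 22
i=5: 22 = 2·9 + 4 (b=9); 9→10: 2·10 + 4 = 24; 24−1 = 23
i=6: 23 = 2·10 + 3 (b=10); 10→11: 2·11 + 3 = 25; 25−1 = 24
i=7: 24 = 2·11 + 2 (b=11); 11→12: 2·12 + 2 = 26; 26−1 = 25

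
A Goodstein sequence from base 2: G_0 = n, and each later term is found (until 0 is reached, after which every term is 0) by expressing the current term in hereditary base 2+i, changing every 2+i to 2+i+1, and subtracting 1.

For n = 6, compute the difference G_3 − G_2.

2868

G_0=6  [base 2] 2^2 + 2  →[2↦3]→  3^3 + 3 = 30  −1 ⇒ G_1=29
G_1=29  [base 3] 3^3 + 2  →[3↦4]→  4^4 + 2 = 258  −1 ⇒ G_2=257
G_2=257  [base 4] 4^4 + 1  →[4↦5]→  5^5 + 1 = 3126  −1 ⇒ G_3=3125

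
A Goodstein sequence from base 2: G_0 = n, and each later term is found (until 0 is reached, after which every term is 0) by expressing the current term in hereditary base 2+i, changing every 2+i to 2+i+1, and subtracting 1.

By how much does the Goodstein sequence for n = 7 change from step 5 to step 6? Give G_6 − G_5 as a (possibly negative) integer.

15953672

7 —HB2→ 2^2 + 2 + 1 —bump→ 3^3 + 3 + 1 = 31 —(−1)→ 30
30 —HB3→ 3^3 + 3 —bump→ 4^4 + 4 = 260 —(−1)→ 259
259 —HB4→ 4^4 + 3 —bump→ 5^5 + 3 = 3128 —(−1)→ 3127
3127 —HB5→ 5^5 + 2 —bump→ 6^6 + 2 = 46658 —(−1)→ 46657
46657 —HB6→ 6^6 + 1 —bump→ 7^7 + 1 = 823544 —(−1)→ 823543
823543 —HB7→ 7^7 —bump→ 8^8 = 16777216 —(−1)→ 16777215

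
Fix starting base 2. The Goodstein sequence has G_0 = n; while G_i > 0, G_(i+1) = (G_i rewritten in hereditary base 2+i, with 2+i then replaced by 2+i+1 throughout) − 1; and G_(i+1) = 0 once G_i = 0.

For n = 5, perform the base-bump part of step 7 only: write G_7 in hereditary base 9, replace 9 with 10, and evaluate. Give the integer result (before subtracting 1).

[0] 5 ≡ 2^2 + 1 (base 2). Lift 3: 28. −1: 27.
[1] 27 ≡ 3^3 (base 3). Lift 4: 256. −1: 255.
[2] 255 ≡ 3·4^3 + 3·4^2 + 3·4 + 3 (base 4). Lift 5: 468. −1: 467.
[3] 467 ≡ 3·5^3 + 3·5^2 + 3·5 + 2 (base 5). Lift 6: 776. −1: 775.
[4] 775 ≡ 3·6^3 + 3·6^2 + 3·6 + 1 (base 6). Lift 7: 1198. −1: 1197.
[5] 1197 ≡ 3·7^3 + 3·7^2 + 3·7 (base 7). Lift 8: 1752. −1: 1751.
[6] 1751 ≡ 3·8^3 + 3·8^2 + 2·8 + 7 (base 8). Lift 9: 2455. −1: 2454.
[7] 2454 ≡ 3·9^3 + 3·9^2 + 2·9 + 6 (base 9). Lift 10: 3326. −1: 3325.

3326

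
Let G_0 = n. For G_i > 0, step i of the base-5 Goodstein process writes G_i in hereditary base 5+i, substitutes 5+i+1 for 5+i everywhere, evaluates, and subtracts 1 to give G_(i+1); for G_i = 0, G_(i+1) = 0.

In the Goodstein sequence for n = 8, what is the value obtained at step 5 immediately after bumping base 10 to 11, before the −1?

G_0 = 8. HB_5(8) = 5 + 3. Bump = 9. G_1 = 8.
G_1 = 8. HB_6(8) = 6 + 2. Bump = 9. G_2 = 8.
G_2 = 8. HB_7(8) = 7 + 1. Bump = 9. G_3 = 8.
G_3 = 8. HB_8(8) = 8. Bump = 9. G_4 = 8.
G_4 = 8. HB_9(8) = 8. Bump = 8. G_5 = 7.
G_5 = 7. HB_10(7) = 7. Bump = 7. G_6 = 6.

7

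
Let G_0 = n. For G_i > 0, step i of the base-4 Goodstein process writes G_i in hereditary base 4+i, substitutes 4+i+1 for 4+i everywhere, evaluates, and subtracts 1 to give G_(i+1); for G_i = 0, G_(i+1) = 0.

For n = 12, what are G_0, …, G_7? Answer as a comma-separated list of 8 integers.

12, 14, 15, 16, 17, 18, 19, 19

G_0 = 12. HB_4(12) = 3·4. Bump = 15. G_1 = 14.
G_1 = 14. HB_5(14) = 2·5 + 4. Bump = 16. G_2 = 15.
G_2 = 15. HB_6(15) = 2·6 + 3. Bump = 17. G_3 = 16.
G_3 = 16. HB_7(16) = 2·7 + 2. Bump = 18. G_4 = 17.
G_4 = 17. HB_8(17) = 2·8 + 1. Bump = 19. G_5 = 18.
G_5 = 18. HB_9(18) = 2·9. Bump = 20. G_6 = 19.
G_6 = 19. HB_10(19) = 10 + 9. Bump = 20. G_7 = 19.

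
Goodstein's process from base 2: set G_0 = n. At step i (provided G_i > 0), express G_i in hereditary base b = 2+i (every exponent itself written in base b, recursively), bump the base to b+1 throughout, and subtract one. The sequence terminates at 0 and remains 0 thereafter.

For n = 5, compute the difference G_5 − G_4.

422

(0) 5|_2 = 2^2 + 1 ↦ 3^3 + 1|_3 = 28 ⇒ 27
(1) 27|_3 = 3^3 ↦ 4^4|_4 = 256 ⇒ 255
(2) 255|_4 = 3·4^3 + 3·4^2 + 3·4 + 3 ↦ 3·5^3 + 3·5^2 + 3·5 + 3|_5 = 468 ⇒ 467
(3) 467|_5 = 3·5^3 + 3·5^2 + 3·5 + 2 ↦ 3·6^3 + 3·6^2 + 3·6 + 2|_6 = 776 ⇒ 775
(4) 775|_6 = 3·6^3 + 3·6^2 + 3·6 + 1 ↦ 3·7^3 + 3·7^2 + 3·7 + 1|_7 = 1198 ⇒ 1197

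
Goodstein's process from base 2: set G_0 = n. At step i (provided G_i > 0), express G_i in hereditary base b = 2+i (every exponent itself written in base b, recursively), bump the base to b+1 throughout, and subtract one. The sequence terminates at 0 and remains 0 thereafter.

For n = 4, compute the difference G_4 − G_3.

step 0: 4 = 2^2; sub 3 for 2: 3^3; = 27; G_1 = 27−1 = 26
step 1: 26 = 2·3^2 + 2·3 + 2; sub 4 for 3: 2·4^2 + 2·4 + 2; = 42; G_2 = 42−1 = 41
step 2: 41 = 2·4^2 + 2·4 + 1; sub 5 for 4: 2·5^2 + 2·5 + 1; = 61; G_3 = 61−1 = 60
step 3: 60 = 2·5^2 + 2·5; sub 6 for 5: 2·6^2 + 2·6; = 84; G_4 = 84−1 = 83

23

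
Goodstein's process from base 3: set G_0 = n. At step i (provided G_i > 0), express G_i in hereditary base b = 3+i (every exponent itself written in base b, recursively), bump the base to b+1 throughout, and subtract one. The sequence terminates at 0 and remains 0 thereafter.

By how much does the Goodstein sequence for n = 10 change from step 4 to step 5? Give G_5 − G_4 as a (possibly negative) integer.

3

G_0=10  [base 3] 3^2 + 1  →[3↦4]→  4^2 + 1 = 17  −1 ⇒ G_1=16
G_1=16  [base 4] 4^2  →[4↦5]→  5^2 = 25  −1 ⇒ G_2=24
G_2=24  [base 5] 4·5 + 4  →[5↦6]→  4·6 + 4 = 28  −1 ⇒ G_3=27
G_3=27  [base 6] 4·6 + 3  →[6↦7]→  4·7 + 3 = 31  −1 ⇒ G_4=30
G_4=30  [base 7] 4·7 + 2  →[7↦8]→  4·8 + 2 = 34  −1 ⇒ G_5=33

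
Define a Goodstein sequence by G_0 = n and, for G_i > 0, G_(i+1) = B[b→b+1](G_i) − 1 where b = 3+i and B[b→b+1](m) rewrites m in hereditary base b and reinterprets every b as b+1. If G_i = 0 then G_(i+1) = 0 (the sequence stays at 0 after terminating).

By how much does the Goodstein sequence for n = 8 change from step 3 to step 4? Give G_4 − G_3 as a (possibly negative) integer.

0

(0) 8|_3 = 2·3 + 2 ↦ 2·4 + 2|_4 = 10 ⇒ 9
(1) 9|_4 = 2·4 + 1 ↦ 2·5 + 1|_5 = 11 ⇒ 10
(2) 10|_5 = 2·5 ↦ 2·6|_6 = 12 ⇒ 11
(3) 11|_6 = 6 + 5 ↦ 7 + 5|_7 = 12 ⇒ 11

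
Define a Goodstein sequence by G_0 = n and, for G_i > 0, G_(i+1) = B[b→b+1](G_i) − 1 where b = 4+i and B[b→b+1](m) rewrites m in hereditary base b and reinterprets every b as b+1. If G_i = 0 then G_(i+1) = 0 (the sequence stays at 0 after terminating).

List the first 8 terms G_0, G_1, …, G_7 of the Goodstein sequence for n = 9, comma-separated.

[0] 9 ≡ 2·4 + 1 (base 4). Lift 5: 11. −1: 10.
[1] 10 ≡ 2·5 (base 5). Lift 6: 12. −1: 11.
[2] 11 ≡ 6 + 5 (base 6). Lift 7: 12. −1: 11.
[3] 11 ≡ 7 + 4 (base 7). Lift 8: 12. −1: 11.
[4] 11 ≡ 8 + 3 (base 8). Lift 9: 12. −1: 11.
[5] 11 ≡ 9 + 2 (base 9). Lift 10: 12. −1: 11.
[6] 11 ≡ 10 + 1 (base 10). Lift 11: 12. −1: 11.

9, 10, 11, 11, 11, 11, 11, 11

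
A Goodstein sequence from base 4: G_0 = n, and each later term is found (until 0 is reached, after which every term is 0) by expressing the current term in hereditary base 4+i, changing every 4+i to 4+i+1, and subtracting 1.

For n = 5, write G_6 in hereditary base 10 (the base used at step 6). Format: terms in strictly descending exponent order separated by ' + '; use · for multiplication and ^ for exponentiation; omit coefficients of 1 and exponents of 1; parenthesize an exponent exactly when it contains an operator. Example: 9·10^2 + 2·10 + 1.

step 0: 5 = 4 + 1; sub 5 for 4: 5 + 1; = 6; G_1 = 6−1 = 5
step 1: 5 = 5; sub 6 for 5: 6; = 6; G_2 = 6−1 = 5
step 2: 5 = 5; sub 7 for 6: 5; = 5; G_3 = 5−1 = 4
step 3: 4 = 4; sub 8 for 7: 4; = 4; G_4 = 4−1 = 3
step 4: 3 = 3; sub 9 for 8: 3; = 3; G_5 = 3−1 = 2
step 5: 2 = 2; sub 10 for 9: 2; = 2; G_6 = 2−1 = 1
step 6: 1 = 1; sub 11 for 10: 1; = 1; G_7 = 1−1 = 0

1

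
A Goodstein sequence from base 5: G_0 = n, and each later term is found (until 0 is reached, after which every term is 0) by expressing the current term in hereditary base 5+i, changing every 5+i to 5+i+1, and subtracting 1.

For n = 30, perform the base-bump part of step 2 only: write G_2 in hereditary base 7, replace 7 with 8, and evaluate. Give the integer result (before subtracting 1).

(0) 30|_5 = 5^2 + 5 ↦ 6^2 + 6|_6 = 42 ⇒ 41
(1) 41|_6 = 6^2 + 5 ↦ 7^2 + 5|_7 = 54 ⇒ 53
(2) 53|_7 = 7^2 + 4 ↦ 8^2 + 4|_8 = 68 ⇒ 67

68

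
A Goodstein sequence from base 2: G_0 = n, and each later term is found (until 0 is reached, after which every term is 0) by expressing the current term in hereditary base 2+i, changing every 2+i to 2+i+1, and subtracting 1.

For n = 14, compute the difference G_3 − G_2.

17469

step 0: 14 = 2^(2 + 1) + 2^2 + 2; sub 3 for 2: 3^(3 + 1) + 3^3 + 3; = 111; G_1 = 111−1 = 110
step 1: 110 = 3^(3 + 1) + 3^3 + 2; sub 4 for 3: 4^(4 + 1) + 4^4 + 2; = 1282; G_2 = 1282−1 = 1281
step 2: 1281 = 4^(4 + 1) + 4^4 + 1; sub 5 for 4: 5^(5 + 1) + 5^5 + 1; = 18751; G_3 = 18751−1 = 18750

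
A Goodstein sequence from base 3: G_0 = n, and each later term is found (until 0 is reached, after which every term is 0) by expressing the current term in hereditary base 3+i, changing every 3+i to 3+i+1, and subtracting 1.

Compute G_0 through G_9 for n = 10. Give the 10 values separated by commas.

10 —HB3→ 3^2 + 1 —bump→ 4^2 + 1 = 17 —(−1)→ 16
16 —HB4→ 4^2 —bump→ 5^2 = 25 —(−1)→ 24
24 —HB5→ 4·5 + 4 —bump→ 4·6 + 4 = 28 —(−1)→ 27
27 —HB6→ 4·6 + 3 —bump→ 4·7 + 3 = 31 —(−1)→ 30
30 —HB7→ 4·7 + 2 —bump→ 4·8 + 2 = 34 —(−1)→ 33
33 —HB8→ 4·8 + 1 —bump→ 4·9 + 1 = 37 —(−1)→ 36
36 —HB9→ 4·9 —bump→ 4·10 = 40 —(−1)→ 39
39 —HB10→ 3·10 + 9 —bump→ 3·11 + 9 = 42 —(−1)→ 41
41 —HB11→ 3·11 + 8 —bump→ 3·12 + 8 = 44 —(−1)→ 43

10, 16, 24, 27, 30, 33, 36, 39, 41, 43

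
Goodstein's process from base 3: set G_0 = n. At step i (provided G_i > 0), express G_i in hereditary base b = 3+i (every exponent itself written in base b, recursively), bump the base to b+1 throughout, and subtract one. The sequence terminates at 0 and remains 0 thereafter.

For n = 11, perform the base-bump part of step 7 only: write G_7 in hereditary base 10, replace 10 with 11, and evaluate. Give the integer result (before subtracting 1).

G_0=11  [base 3] 3^2 + 2  →[3↦4]→  4^2 + 2 = 18  −1 ⇒ G_1=17
G_1=17  [base 4] 4^2 + 1  →[4↦5]→  5^2 + 1 = 26  −1 ⇒ G_2=25
G_2=25  [base 5] 5^2  →[5↦6]→  6^2 = 36  −1 ⇒ G_3=35
G_3=35  [base 6] 5·6 + 5  →[6↦7]→  5·7 + 5 = 40  −1 ⇒ G_4=39
G_4=39  [base 7] 5·7 + 4  →[7↦8]→  5·8 + 4 = 44  −1 ⇒ G_5=43
G_5=43  [base 8] 5·8 + 3  →[8↦9]→  5·9 + 3 = 48  −1 ⇒ G_6=47
G_6=47  [base 9] 5·9 + 2  →[9↦10]→  5·10 + 2 = 52  −1 ⇒ G_7=51
G_7=51  [base 10] 5·10 + 1  →[10↦11]→  5·11 + 1 = 56  −1 ⇒ G_8=55

56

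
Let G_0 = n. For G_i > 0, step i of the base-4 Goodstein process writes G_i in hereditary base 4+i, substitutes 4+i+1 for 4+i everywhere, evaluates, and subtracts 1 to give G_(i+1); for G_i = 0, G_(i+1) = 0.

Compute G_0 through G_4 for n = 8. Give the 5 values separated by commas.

8, 9, 9, 9, 9

G_0 = 8. HB_4(8) = 2·4. Bump = 10. G_1 = 9.
G_1 = 9. HB_5(9) = 5 + 4. Bump = 10. G_2 = 9.
G_2 = 9. HB_6(9) = 6 + 3. Bump = 10. G_3 = 9.
G_3 = 9. HB_7(9) = 7 + 2. Bump = 10. G_4 = 9.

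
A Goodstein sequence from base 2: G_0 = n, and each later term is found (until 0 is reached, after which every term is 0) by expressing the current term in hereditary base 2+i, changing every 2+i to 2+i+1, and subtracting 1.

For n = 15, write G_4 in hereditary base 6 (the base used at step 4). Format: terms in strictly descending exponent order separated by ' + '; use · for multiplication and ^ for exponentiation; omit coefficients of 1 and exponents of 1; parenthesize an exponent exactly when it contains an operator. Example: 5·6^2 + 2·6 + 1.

6^(6 + 1) + 6^6 + 1

i=0: 15 = 2^(2 + 1) + 2^2 + 2 + 1 (b=2); 2→3: 3^(3 + 1) + 3^3 + 3 + 1 = 112; 112−1 = 111
i=1: 111 = 3^(3 + 1) + 3^3 + 3 (b=3); 3→4: 4^(4 + 1) + 4^4 + 4 = 1284; 1284−1 = 1283
i=2: 1283 = 4^(4 + 1) + 4^4 + 3 (b=4); 4→5: 5^(5 + 1) + 5^5 + 3 = 18753; 18753−1 = 18752
i=3: 18752 = 5^(5 + 1) + 5^5 + 2 (b=5); 5→6: 6^(6 + 1) + 6^6 + 2 = 326594; 326594−1 = 326593
i=4: 326593 = 6^(6 + 1) + 6^6 + 1 (b=6); 6→7: 7^(7 + 1) + 7^7 + 1 = 6588345; 6588345−1 = 6588344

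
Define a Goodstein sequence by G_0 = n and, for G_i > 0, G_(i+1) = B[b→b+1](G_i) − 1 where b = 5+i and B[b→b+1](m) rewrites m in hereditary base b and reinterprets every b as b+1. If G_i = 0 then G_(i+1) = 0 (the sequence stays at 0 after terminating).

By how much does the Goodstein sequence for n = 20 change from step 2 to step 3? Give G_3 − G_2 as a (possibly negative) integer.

base 5: 20 = 4·5; at 6: 4·6 = 24; next = 23
base 6: 23 = 3·6 + 5; at 7: 3·7 + 5 = 26; next = 25
base 7: 25 = 3·7 + 4; at 8: 3·8 + 4 = 28; next = 27

2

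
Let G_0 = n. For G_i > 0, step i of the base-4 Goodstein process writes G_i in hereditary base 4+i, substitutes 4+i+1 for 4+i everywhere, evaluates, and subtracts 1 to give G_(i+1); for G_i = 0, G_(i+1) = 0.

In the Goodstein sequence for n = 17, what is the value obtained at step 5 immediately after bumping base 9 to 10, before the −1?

52

(0) 17|_4 = 4^2 + 1 ↦ 5^2 + 1|_5 = 26 ⇒ 25
(1) 25|_5 = 5^2 ↦ 6^2|_6 = 36 ⇒ 35
(2) 35|_6 = 5·6 + 5 ↦ 5·7 + 5|_7 = 40 ⇒ 39
(3) 39|_7 = 5·7 + 4 ↦ 5·8 + 4|_8 = 44 ⇒ 43
(4) 43|_8 = 5·8 + 3 ↦ 5·9 + 3|_9 = 48 ⇒ 47
(5) 47|_9 = 5·9 + 2 ↦ 5·10 + 2|_10 = 52 ⇒ 51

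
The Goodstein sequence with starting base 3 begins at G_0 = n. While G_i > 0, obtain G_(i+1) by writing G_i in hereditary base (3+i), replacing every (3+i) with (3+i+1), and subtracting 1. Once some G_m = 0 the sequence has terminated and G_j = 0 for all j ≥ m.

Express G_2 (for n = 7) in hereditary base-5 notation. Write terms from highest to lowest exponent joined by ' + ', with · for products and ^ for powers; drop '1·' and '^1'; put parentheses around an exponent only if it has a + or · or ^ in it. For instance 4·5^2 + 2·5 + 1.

(0) 7|_3 = 2·3 + 1 ↦ 2·4 + 1|_4 = 9 ⇒ 8
(1) 8|_4 = 2·4 ↦ 2·5|_5 = 10 ⇒ 9
(2) 9|_5 = 5 + 4 ↦ 6 + 4|_6 = 10 ⇒ 9

5 + 4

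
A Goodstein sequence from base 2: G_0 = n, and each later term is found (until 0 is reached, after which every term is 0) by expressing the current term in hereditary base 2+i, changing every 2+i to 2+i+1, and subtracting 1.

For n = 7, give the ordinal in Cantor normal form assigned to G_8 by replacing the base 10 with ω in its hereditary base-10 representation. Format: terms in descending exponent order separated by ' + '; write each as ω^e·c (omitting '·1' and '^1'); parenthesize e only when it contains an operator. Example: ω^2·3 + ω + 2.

i=0: 7 = 2^2 + 2 + 1 (b=2); 2→3: 3^3 + 3 + 1 = 31; 31−1 = 30
i=1: 30 = 3^3 + 3 (b=3); 3→4: 4^4 + 4 = 260; 260−1 = 259
i=2: 259 = 4^4 + 3 (b=4); 4→5: 5^5 + 3 = 3128; 3128−1 = 3127
i=3: 3127 = 5^5 + 2 (b=5); 5→6: 6^6 + 2 = 46658; 46658−1 = 46657
i=4: 46657 = 6^6 + 1 (b=6); 6→7: 7^7 + 1 = 823544; 823544−1 = 823543
i=5: 823543 = 7^7 (b=7); 7→8: 8^8 = 16777216; 16777216−1 = 16777215
i=6: 16777215 = 7·8^7 + 7·8^6 + 7·8^5 + 7·8^4 + 7·8^3 + 7·8^2 + 7·8 + 7 (b=8); 8→9: 7·9^7 + 7·9^6 + 7·9^5 + 7·9^4 + 7·9^3 + 7·9^2 + 7·9 + 7 = 37665880; 37665880−1 = 37665879
i=7: 37665879 = 7·9^7 + 7·9^6 + 7·9^5 + 7·9^4 + 7·9^3 + 7·9^2 + 7·9 + 6 (b=9); 9→10: 7·10^7 + 7·10^6 + 7·10^5 + 7·10^4 + 7·10^3 + 7·10^2 + 7·10 + 6 = 77777776; 77777776−1 = 77777775

ω^7·7 + ω^6·7 + ω^5·7 + ω^4·7 + ω^3·7 + ω^2·7 + ω·7 + 5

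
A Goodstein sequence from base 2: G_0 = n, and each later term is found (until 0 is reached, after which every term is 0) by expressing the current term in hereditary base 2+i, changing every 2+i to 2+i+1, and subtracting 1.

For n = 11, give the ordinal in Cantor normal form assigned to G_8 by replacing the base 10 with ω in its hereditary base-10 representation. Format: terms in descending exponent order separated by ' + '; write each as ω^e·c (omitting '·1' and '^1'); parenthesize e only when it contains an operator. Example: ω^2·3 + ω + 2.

[0] 11 ≡ 2^(2 + 1) + 2 + 1 (base 2). Lift 3: 85. −1: 84.
[1] 84 ≡ 3^(3 + 1) + 3 (base 3). Lift 4: 1028. −1: 1027.
[2] 1027 ≡ 4^(4 + 1) + 3 (base 4). Lift 5: 15628. −1: 15627.
[3] 15627 ≡ 5^(5 + 1) + 2 (base 5). Lift 6: 279938. −1: 279937.
[4] 279937 ≡ 6^(6 + 1) + 1 (base 6). Lift 7: 5764802. −1: 5764801.
[5] 5764801 ≡ 7^(7 + 1) (base 7). Lift 8: 134217728. −1: 134217727.
[6] 134217727 ≡ 7·8^8 + 7·8^7 + 7·8^6 + 7·8^5 + 7·8^4 + 7·8^3 + 7·8^2 + 7·8 + 7 (base 8). Lift 9: 2749609303. −1: 2749609302.
[7] 2749609302 ≡ 7·9^9 + 7·9^7 + 7·9^6 + 7·9^5 + 7·9^4 + 7·9^3 + 7·9^2 + 7·9 + 6 (base 9). Lift 10: 70077777776. −1: 70077777775.
[8] 70077777775 ≡ 7·10^10 + 7·10^7 + 7·10^6 + 7·10^5 + 7·10^4 + 7·10^3 + 7·10^2 + 7·10 + 5 (base 10). Lift 11: 1997331745491. −1: 1997331745490.

ω^ω·7 + ω^7·7 + ω^6·7 + ω^5·7 + ω^4·7 + ω^3·7 + ω^2·7 + ω·7 + 5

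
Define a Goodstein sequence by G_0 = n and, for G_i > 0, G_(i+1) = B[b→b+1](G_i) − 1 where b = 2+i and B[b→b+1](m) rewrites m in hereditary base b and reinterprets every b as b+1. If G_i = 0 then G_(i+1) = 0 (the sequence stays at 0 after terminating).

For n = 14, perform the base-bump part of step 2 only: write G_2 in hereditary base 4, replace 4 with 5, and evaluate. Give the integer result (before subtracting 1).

(0) 14|_2 = 2^(2 + 1) + 2^2 + 2 ↦ 3^(3 + 1) + 3^3 + 3|_3 = 111 ⇒ 110
(1) 110|_3 = 3^(3 + 1) + 3^3 + 2 ↦ 4^(4 + 1) + 4^4 + 2|_4 = 1282 ⇒ 1281
(2) 1281|_4 = 4^(4 + 1) + 4^4 + 1 ↦ 5^(5 + 1) + 5^5 + 1|_5 = 18751 ⇒ 18750

18751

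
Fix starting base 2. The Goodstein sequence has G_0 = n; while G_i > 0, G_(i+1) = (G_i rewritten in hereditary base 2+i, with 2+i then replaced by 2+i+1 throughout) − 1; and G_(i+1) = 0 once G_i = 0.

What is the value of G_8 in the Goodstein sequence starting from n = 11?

i=0: 11 = 2^(2 + 1) + 2 + 1 (b=2); 2→3: 3^(3 + 1) + 3 + 1 = 85; 85−1 = 84
i=1: 84 = 3^(3 + 1) + 3 (b=3); 3→4: 4^(4 + 1) + 4 = 1028; 1028−1 = 1027
i=2: 1027 = 4^(4 + 1) + 3 (b=4); 4→5: 5^(5 + 1) + 3 = 15628; 15628−1 = 15627
i=3: 15627 = 5^(5 + 1) + 2 (b=5); 5→6: 6^(6 + 1) + 2 = 279938; 279938−1 = 279937
i=4: 279937 = 6^(6 + 1) + 1 (b=6); 6→7: 7^(7 + 1) + 1 = 5764802; 5764802−1 = 5764801
i=5: 5764801 = 7^(7 + 1) (b=7); 7→8: 8^(8 + 1) = 134217728; 134217728−1 = 134217727
i=6: 134217727 = 7·8^8 + 7·8^7 + 7·8^6 + 7·8^5 + 7·8^4 + 7·8^3 + 7·8^2 + 7·8 + 7 (b=8); 8→9: 7·9^9 + 7·9^7 + 7·9^6 + 7·9^5 + 7·9^4 + 7·9^3 + 7·9^2 + 7·9 + 7 = 2749609303; 2749609303−1 = 2749609302
i=7: 2749609302 = 7·9^9 + 7·9^7 + 7·9^6 + 7·9^5 + 7·9^4 + 7·9^3 + 7·9^2 + 7·9 + 6 (b=9); 9→10: 7·10^10 + 7·10^7 + 7·10^6 + 7·10^5 + 7·10^4 + 7·10^3 + 7·10^2 + 7·10 + 6 = 70077777776; 70077777776−1 = 70077777775

70077777775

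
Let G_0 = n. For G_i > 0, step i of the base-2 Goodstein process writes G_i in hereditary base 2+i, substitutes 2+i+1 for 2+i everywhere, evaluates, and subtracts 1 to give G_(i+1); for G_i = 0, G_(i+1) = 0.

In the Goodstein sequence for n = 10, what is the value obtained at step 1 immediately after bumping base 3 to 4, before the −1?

1026

(0) 10|_2 = 2^(2 + 1) + 2 ↦ 3^(3 + 1) + 3|_3 = 84 ⇒ 83
(1) 83|_3 = 3^(3 + 1) + 2 ↦ 4^(4 + 1) + 2|_4 = 1026 ⇒ 1025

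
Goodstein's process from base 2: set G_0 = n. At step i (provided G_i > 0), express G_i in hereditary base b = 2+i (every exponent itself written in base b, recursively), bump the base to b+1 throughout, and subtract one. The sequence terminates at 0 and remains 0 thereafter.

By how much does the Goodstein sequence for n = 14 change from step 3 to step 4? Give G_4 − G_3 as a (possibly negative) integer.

307841

G_0 = 14. HB_2(14) = 2^(2 + 1) + 2^2 + 2. Bump = 111. G_1 = 110.
G_1 = 110. HB_3(110) = 3^(3 + 1) + 3^3 + 2. Bump = 1282. G_2 = 1281.
G_2 = 1281. HB_4(1281) = 4^(4 + 1) + 4^4 + 1. Bump = 18751. G_3 = 18750.
G_3 = 18750. HB_5(18750) = 5^(5 + 1) + 5^5. Bump = 326592. G_4 = 326591.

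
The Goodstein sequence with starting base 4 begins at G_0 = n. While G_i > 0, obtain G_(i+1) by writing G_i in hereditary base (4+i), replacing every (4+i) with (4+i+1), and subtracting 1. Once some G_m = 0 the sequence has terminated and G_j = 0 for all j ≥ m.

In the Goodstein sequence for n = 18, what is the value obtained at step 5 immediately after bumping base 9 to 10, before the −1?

G_0=18  [base 4] 4^2 + 2  →[4↦5]→  5^2 + 2 = 27  −1 ⇒ G_1=26
G_1=26  [base 5] 5^2 + 1  →[5↦6]→  6^2 + 1 = 37  −1 ⇒ G_2=36
G_2=36  [base 6] 6^2  →[6↦7]→  7^2 = 49  −1 ⇒ G_3=48
G_3=48  [base 7] 6·7 + 6  →[7↦8]→  6·8 + 6 = 54  −1 ⇒ G_4=53
G_4=53  [base 8] 6·8 + 5  →[8↦9]→  6·9 + 5 = 59  −1 ⇒ G_5=58
G_5=58  [base 9] 6·9 + 4  →[9↦10]→  6·10 + 4 = 64  −1 ⇒ G_6=63

64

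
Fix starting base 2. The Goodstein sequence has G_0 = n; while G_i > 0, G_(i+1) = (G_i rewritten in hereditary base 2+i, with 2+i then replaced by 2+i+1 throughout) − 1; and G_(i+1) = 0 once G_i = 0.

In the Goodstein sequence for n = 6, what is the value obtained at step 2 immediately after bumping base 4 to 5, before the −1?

3126

i=0: 6 = 2^2 + 2 (b=2); 2→3: 3^3 + 3 = 30; 30−1 = 29
i=1: 29 = 3^3 + 2 (b=3); 3→4: 4^4 + 2 = 258; 258−1 = 257
i=2: 257 = 4^4 + 1 (b=4); 4→5: 5^5 + 1 = 3126; 3126−1 = 3125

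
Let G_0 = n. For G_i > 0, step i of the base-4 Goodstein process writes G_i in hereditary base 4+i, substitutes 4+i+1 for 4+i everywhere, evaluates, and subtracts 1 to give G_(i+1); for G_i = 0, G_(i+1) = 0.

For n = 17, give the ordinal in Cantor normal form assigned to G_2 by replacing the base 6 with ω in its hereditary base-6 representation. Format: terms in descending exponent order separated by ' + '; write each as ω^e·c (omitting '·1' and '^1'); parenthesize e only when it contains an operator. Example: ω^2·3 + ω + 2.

base 4: 17 = 4^2 + 1; at 5: 5^2 + 1 = 26; next = 25
base 5: 25 = 5^2; at 6: 6^2 = 36; next = 35
base 6: 35 = 5·6 + 5; at 7: 5·7 + 5 = 40; next = 39

ω·5 + 5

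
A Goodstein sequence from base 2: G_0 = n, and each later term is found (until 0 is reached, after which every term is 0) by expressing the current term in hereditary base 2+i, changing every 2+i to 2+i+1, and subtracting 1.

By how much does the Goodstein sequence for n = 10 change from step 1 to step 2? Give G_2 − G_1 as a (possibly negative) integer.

G_0 = 10. HB_2(10) = 2^(2 + 1) + 2. Bump = 84. G_1 = 83.
G_1 = 83. HB_3(83) = 3^(3 + 1) + 2. Bump = 1026. G_2 = 1025.

942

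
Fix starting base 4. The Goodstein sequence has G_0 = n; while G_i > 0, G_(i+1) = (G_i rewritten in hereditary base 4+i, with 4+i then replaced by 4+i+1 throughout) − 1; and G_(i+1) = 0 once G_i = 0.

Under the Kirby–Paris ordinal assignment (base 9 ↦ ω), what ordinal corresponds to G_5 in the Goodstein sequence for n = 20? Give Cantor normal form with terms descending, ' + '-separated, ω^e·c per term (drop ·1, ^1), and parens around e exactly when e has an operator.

ω^2

[0] 20 ≡ 4^2 + 4 (base 4). Lift 5: 30. −1: 29.
[1] 29 ≡ 5^2 + 4 (base 5). Lift 6: 40. −1: 39.
[2] 39 ≡ 6^2 + 3 (base 6). Lift 7: 52. −1: 51.
[3] 51 ≡ 7^2 + 2 (base 7). Lift 8: 66. −1: 65.
[4] 65 ≡ 8^2 + 1 (base 8). Lift 9: 82. −1: 81.
[5] 81 ≡ 9^2 (base 9). Lift 10: 100. −1: 99.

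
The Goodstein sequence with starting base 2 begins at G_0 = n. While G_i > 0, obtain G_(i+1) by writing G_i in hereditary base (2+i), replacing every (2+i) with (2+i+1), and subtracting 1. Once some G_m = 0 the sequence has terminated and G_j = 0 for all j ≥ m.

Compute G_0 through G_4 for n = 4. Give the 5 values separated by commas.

4, 26, 41, 60, 83

step 0: 4 = 2^2; sub 3 for 2: 3^3; = 27; G_1 = 27−1 = 26
step 1: 26 = 2·3^2 + 2·3 + 2; sub 4 for 3: 2·4^2 + 2·4 + 2; = 42; G_2 = 42−1 = 41
step 2: 41 = 2·4^2 + 2·4 + 1; sub 5 for 4: 2·5^2 + 2·5 + 1; = 61; G_3 = 61−1 = 60
step 3: 60 = 2·5^2 + 2·5; sub 6 for 5: 2·6^2 + 2·6; = 84; G_4 = 84−1 = 83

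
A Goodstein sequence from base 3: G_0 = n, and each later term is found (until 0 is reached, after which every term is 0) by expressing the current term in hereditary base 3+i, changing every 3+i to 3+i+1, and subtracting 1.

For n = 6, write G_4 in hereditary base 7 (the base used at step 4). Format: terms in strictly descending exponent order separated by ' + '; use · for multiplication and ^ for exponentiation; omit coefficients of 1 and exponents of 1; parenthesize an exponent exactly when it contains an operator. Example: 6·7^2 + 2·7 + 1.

7

G_0 = 6. HB_3(6) = 2·3. Bump = 8. G_1 = 7.
G_1 = 7. HB_4(7) = 4 + 3. Bump = 8. G_2 = 7.
G_2 = 7. HB_5(7) = 5 + 2. Bump = 8. G_3 = 7.
G_3 = 7. HB_6(7) = 6 + 1. Bump = 8. G_4 = 7.
G_4 = 7. HB_7(7) = 7. Bump = 8. G_5 = 7.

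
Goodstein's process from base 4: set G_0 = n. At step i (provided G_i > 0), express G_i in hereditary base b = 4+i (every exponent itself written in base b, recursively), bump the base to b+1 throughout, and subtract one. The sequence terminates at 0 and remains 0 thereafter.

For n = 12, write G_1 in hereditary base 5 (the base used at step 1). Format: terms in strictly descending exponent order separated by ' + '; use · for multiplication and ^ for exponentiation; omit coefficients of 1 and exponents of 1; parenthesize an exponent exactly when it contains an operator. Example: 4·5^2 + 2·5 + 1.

i=0: 12 = 3·4 (b=4); 4→5: 3·5 = 15; 15−1 = 14
i=1: 14 = 2·5 + 4 (b=5); 5→6: 2·6 + 4 = 16; 16−1 = 15

2·5 + 4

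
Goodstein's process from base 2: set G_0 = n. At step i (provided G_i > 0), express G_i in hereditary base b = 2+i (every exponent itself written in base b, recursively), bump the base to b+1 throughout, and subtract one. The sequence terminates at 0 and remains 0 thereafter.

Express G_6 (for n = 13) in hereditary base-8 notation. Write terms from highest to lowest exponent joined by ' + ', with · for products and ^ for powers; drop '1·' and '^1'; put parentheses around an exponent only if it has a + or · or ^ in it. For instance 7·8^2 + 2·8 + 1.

(0) 13|_2 = 2^(2 + 1) + 2^2 + 1 ↦ 3^(3 + 1) + 3^3 + 1|_3 = 109 ⇒ 108
(1) 108|_3 = 3^(3 + 1) + 3^3 ↦ 4^(4 + 1) + 4^4|_4 = 1280 ⇒ 1279
(2) 1279|_4 = 4^(4 + 1) + 3·4^3 + 3·4^2 + 3·4 + 3 ↦ 5^(5 + 1) + 3·5^3 + 3·5^2 + 3·5 + 3|_5 = 16093 ⇒ 16092
(3) 16092|_5 = 5^(5 + 1) + 3·5^3 + 3·5^2 + 3·5 + 2 ↦ 6^(6 + 1) + 3·6^3 + 3·6^2 + 3·6 + 2|_6 = 280712 ⇒ 280711
(4) 280711|_6 = 6^(6 + 1) + 3·6^3 + 3·6^2 + 3·6 + 1 ↦ 7^(7 + 1) + 3·7^3 + 3·7^2 + 3·7 + 1|_7 = 5765999 ⇒ 5765998
(5) 5765998|_7 = 7^(7 + 1) + 3·7^3 + 3·7^2 + 3·7 ↦ 8^(8 + 1) + 3·8^3 + 3·8^2 + 3·8|_8 = 134219480 ⇒ 134219479
(6) 134219479|_8 = 8^(8 + 1) + 3·8^3 + 3·8^2 + 2·8 + 7 ↦ 9^(9 + 1) + 3·9^3 + 3·9^2 + 2·9 + 7|_9 = 3486786856 ⇒ 3486786855

8^(8 + 1) + 3·8^3 + 3·8^2 + 2·8 + 7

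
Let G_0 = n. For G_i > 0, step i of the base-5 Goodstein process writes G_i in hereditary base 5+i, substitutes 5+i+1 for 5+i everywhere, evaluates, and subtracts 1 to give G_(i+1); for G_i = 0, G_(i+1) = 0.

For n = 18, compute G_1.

20

i=0: 18 = 3·5 + 3 (b=5); 5→6: 3·6 + 3 = 21; 21−1 = 20
i=1: 20 = 3·6 + 2 (b=6); 6→7: 3·7 + 2 = 23; 23−1 = 22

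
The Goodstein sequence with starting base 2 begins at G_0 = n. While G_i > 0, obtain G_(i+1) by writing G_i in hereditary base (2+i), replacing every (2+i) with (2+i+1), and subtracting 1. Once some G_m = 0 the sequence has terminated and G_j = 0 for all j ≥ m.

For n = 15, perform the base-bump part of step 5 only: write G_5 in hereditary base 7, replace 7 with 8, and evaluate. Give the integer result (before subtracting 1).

[0] 15 ≡ 2^(2 + 1) + 2^2 + 2 + 1 (base 2). Lift 3: 112. −1: 111.
[1] 111 ≡ 3^(3 + 1) + 3^3 + 3 (base 3). Lift 4: 1284. −1: 1283.
[2] 1283 ≡ 4^(4 + 1) + 4^4 + 3 (base 4). Lift 5: 18753. −1: 18752.
[3] 18752 ≡ 5^(5 + 1) + 5^5 + 2 (base 5). Lift 6: 326594. −1: 326593.
[4] 326593 ≡ 6^(6 + 1) + 6^6 + 1 (base 6). Lift 7: 6588345. −1: 6588344.
[5] 6588344 ≡ 7^(7 + 1) + 7^7 (base 7). Lift 8: 150994944. −1: 150994943.

150994944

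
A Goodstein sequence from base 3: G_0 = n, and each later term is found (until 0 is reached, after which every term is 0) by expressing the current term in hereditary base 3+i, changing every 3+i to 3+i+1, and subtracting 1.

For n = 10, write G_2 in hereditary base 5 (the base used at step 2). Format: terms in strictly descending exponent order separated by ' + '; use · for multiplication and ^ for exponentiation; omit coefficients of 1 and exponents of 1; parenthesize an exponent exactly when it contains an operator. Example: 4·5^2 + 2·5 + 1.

G_0=10  [base 3] 3^2 + 1  →[3↦4]→  4^2 + 1 = 17  −1 ⇒ G_1=16
G_1=16  [base 4] 4^2  →[4↦5]→  5^2 = 25  −1 ⇒ G_2=24
G_2=24  [base 5] 4·5 + 4  →[5↦6]→  4·6 + 4 = 28  −1 ⇒ G_3=27

4·5 + 4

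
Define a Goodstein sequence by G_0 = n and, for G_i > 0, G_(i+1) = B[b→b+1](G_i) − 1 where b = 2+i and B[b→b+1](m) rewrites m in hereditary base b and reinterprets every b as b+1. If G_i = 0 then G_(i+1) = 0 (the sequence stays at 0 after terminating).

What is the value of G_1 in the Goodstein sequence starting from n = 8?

step 0: 8 = 2^(2 + 1); sub 3 for 2: 3^(3 + 1); = 81; G_1 = 81−1 = 80
step 1: 80 = 2·3^3 + 2·3^2 + 2·3 + 2; sub 4 for 3: 2·4^4 + 2·4^2 + 2·4 + 2; = 554; G_2 = 554−1 = 553

80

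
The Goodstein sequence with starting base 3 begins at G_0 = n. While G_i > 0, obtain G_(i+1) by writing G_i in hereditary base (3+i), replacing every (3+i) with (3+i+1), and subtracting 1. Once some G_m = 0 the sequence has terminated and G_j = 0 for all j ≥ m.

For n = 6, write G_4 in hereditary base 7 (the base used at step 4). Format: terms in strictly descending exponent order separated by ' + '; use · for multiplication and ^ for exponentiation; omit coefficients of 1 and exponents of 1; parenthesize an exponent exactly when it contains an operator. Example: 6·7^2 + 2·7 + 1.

7

[0] 6 ≡ 2·3 (base 3). Lift 4: 8. −1: 7.
[1] 7 ≡ 4 + 3 (base 4). Lift 5: 8. −1: 7.
[2] 7 ≡ 5 + 2 (base 5). Lift 6: 8. −1: 7.
[3] 7 ≡ 6 + 1 (base 6). Lift 7: 8. −1: 7.
[4] 7 ≡ 7 (base 7). Lift 8: 8. −1: 7.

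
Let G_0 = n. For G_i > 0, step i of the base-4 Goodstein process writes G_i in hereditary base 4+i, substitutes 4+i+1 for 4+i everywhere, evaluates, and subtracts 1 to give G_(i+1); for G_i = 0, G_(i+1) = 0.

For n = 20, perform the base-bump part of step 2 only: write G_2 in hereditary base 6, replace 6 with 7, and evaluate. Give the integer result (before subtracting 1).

(0) 20|_4 = 4^2 + 4 ↦ 5^2 + 5|_5 = 30 ⇒ 29
(1) 29|_5 = 5^2 + 4 ↦ 6^2 + 4|_6 = 40 ⇒ 39

52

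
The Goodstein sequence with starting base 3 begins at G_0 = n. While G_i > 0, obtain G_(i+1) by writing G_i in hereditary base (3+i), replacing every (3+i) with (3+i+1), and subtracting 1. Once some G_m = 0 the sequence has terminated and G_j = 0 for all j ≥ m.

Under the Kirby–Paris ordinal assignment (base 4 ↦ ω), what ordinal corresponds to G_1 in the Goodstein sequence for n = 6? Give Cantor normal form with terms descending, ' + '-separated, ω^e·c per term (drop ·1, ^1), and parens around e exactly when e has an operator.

ω + 3

G_0 = 6. HB_3(6) = 2·3. Bump = 8. G_1 = 7.
G_1 = 7. HB_4(7) = 4 + 3. Bump = 8. G_2 = 7.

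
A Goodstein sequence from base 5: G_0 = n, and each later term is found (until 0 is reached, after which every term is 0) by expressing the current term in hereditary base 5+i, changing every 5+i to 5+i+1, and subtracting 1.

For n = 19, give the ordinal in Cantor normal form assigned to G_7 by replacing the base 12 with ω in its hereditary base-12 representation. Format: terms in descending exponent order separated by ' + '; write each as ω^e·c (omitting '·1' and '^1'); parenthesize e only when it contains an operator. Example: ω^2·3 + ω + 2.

ω·2 + 7

base 5: 19 = 3·5 + 4; at 6: 3·6 + 4 = 22; next = 21
base 6: 21 = 3·6 + 3; at 7: 3·7 + 3 = 24; next = 23
base 7: 23 = 3·7 + 2; at 8: 3·8 + 2 = 26; next = 25
base 8: 25 = 3·8 + 1; at 9: 3·9 + 1 = 28; next = 27
base 9: 27 = 3·9; at 10: 3·10 = 30; next = 29
base 10: 29 = 2·10 + 9; at 11: 2·11 + 9 = 31; next = 30
base 11: 30 = 2·11 + 8; at 12: 2·12 + 8 = 32; next = 31
base 12: 31 = 2·12 + 7; at 13: 2·13 + 7 = 33; next = 32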